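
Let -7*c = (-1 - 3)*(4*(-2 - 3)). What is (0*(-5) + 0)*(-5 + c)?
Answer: 0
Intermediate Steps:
c = -80/7 (c = -(-1 - 3)*4*(-2 - 3)/7 = -(-4)*4*(-5)/7 = -(-4)*(-20)/7 = -1/7*80 = -80/7 ≈ -11.429)
(0*(-5) + 0)*(-5 + c) = (0*(-5) + 0)*(-5 - 80/7) = (0 + 0)*(-115/7) = 0*(-115/7) = 0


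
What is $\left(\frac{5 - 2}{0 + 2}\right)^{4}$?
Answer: $\frac{81}{16} \approx 5.0625$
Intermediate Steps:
$\left(\frac{5 - 2}{0 + 2}\right)^{4} = \left(\frac{3}{2}\right)^{4} = \frac{81}{16}$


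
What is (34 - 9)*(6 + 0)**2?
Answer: 900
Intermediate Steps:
(34 - 9)*(6 + 0)**2 = 25*6**2 = 25*36 = 900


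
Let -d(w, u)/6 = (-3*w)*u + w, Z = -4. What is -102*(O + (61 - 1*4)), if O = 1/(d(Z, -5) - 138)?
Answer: -238391/41 ≈ -5814.4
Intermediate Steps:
d(w, u) = -6*w + 18*u*w (d(w, u) = -6*((-3*w)*u + w) = -6*(-3*u*w + w) = -6*(w - 3*u*w) = -6*w + 18*u*w)
O = 1/246 (O = 1/(6*(-4)*(-1 + 3*(-5)) - 138) = 1/(6*(-4)*(-1 - 15) - 138) = 1/(6*(-4)*(-16) - 138) = 1/(384 - 138) = 1/246 ≈ 0.0040650)
-102*(O + (61 - 1*4)) = -102*(1/246 + (61 - 1*4)) = -102*(1/246 + (61 - 4)) = -102*(1/246 + 57) = -102*14023/246 = -238391/41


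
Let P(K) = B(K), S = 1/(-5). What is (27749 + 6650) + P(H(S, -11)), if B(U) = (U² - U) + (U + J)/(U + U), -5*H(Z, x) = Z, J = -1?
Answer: 21491851/625 ≈ 34387.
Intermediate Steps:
S = -⅕ ≈ -0.20000
H(Z, x) = -Z/5
B(U) = U² - U + (-1 + U)/(2*U) (B(U) = (U² - U) + (U - 1)/(U + U) = (U² - U) + (-1 + U)/((2*U)) = (U² - U) + (-1 + U)*(1/(2*U)) = (U² - U) + (-1 + U)/(2*U) = U² - U + (-1 + U)/(2*U))
P(K) = ½ + K² - K - 1/(2*K)
(27749 + 6650) + P(H(S, -11)) = (27749 + 6650) + (½ + (-⅕*(-⅕))² - (-1)*(-1)/(5*5) - 1/(2*((-⅕*(-⅕))))) = 34399 + (½ + (1/25)² - 1*1/25 - 1/(2*1/25)) = 34399 + (½ + 1/625 - 1/25 - ½*25) = 34399 + (½ + 1/625 - 1/25 - 25/2) = 34399 - 7524/625 = 21491851/625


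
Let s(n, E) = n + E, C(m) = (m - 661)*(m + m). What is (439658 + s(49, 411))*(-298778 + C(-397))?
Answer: 238224430332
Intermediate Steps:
C(m) = 2*m*(-661 + m) (C(m) = (-661 + m)*(2*m) = 2*m*(-661 + m))
s(n, E) = E + n
(439658 + s(49, 411))*(-298778 + C(-397)) = (439658 + (411 + 49))*(-298778 + 2*(-397)*(-661 - 397)) = (439658 + 460)*(-298778 + 2*(-397)*(-1058)) = 440118*(-298778 + 840052) = 440118*541274 = 238224430332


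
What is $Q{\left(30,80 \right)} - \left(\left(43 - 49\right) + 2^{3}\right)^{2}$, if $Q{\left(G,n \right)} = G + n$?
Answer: $106$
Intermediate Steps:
$Q{\left(30,80 \right)} - \left(\left(43 - 49\right) + 2^{3}\right)^{2} = \left(30 + 80\right) - \left(\left(43 - 49\right) + 2^{3}\right)^{2} = 110 - \left(-6 + 8\right)^{2} = 110 - 2^{2} = 110 - 4 = 106$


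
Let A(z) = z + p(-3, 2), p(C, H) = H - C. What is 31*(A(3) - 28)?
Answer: -620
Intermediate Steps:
A(z) = 5 + z (A(z) = z + (2 - 1*(-3)) = z + (2 + 3) = z + 5 = 5 + z)
31*(A(3) - 28) = 31*((5 + 3) - 28) = 31*(8 - 28) = 31*(-20) = -620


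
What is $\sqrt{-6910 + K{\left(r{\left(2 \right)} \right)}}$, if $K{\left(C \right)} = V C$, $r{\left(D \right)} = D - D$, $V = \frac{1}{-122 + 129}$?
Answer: $i \sqrt{6910} \approx 83.126 i$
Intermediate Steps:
$V = \frac{1}{7} \approx 0.14286$
$r{\left(D \right)} = 0$
$K{\left(C \right)} = \frac{C}{7}$
$\sqrt{-6910 + K{\left(r{\left(2 \right)} \right)}} = \sqrt{-6910 + \frac{1}{7} \cdot 0} = \sqrt{-6910 + 0} = \sqrt{-6910} = i \sqrt{6910}$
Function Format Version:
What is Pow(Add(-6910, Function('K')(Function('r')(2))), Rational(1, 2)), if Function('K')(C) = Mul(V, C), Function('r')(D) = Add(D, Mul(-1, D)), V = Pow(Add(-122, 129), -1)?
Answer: Mul(I, Pow(6910, Rational(1, 2))) ≈ Mul(83.126, I)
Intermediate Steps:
V = Rational(1, 7) (V = Pow(7, -1) = Rational(1, 7) ≈ 0.14286)
Function('r')(D) = 0
Function('K')(C) = Mul(Rational(1, 7), C)
Pow(Add(-6910, Function('K')(Function('r')(2))), Rational(1, 2)) = Pow(Add(-6910, Mul(Rational(1, 7), 0)), Rational(1, 2)) = Pow(Add(-6910, 0), Rational(1, 2)) = Pow(-6910, Rational(1, 2)) = Mul(I, Pow(6910, Rational(1, 2)))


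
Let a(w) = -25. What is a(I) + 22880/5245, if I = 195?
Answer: -21649/1049 ≈ -20.638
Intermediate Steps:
a(I) + 22880/5245 = -25 + 22880/5245 = -25 + 22880*(1/5245) = -25 + 4576/1049 = -21649/1049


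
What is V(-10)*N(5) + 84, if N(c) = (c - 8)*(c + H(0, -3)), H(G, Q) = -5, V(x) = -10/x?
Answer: 84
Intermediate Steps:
N(c) = (-8 + c)*(-5 + c) (N(c) = (c - 8)*(c - 5) = (-8 + c)*(-5 + c))
V(-10)*N(5) + 84 = (-10/(-10))*(40 + 5² - 13*5) + 84 = (-10*(-⅒))*(40 + 25 - 65) + 84 = 1*0 + 84 = 0 + 84 = 84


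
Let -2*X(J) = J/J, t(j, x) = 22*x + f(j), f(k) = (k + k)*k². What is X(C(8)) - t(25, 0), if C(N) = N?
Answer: -62501/2 ≈ -31251.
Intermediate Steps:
f(k) = 2*k³ (f(k) = (2*k)*k² = 2*k³)
t(j, x) = 2*j³ + 22*x (t(j, x) = 22*x + 2*j³ = 2*j³ + 22*x)
X(J) = -½ (X(J) = -J/(2*J) = -½*1 = -½)
X(C(8)) - t(25, 0) = -½ - (2*25³ + 22*0) = -½ - (2*15625 + 0) = -½ - (31250 + 0) = -½ - 1*31250 = -½ - 31250 = -62501/2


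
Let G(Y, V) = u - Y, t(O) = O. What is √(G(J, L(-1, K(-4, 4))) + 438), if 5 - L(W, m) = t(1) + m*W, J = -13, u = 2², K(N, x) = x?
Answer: √455 ≈ 21.331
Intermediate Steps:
u = 4
L(W, m) = 4 - W*m (L(W, m) = 5 - (1 + m*W) = 5 - (1 + W*m) = 5 + (-1 - W*m) = 4 - W*m)
G(Y, V) = 4 - Y
√(G(J, L(-1, K(-4, 4))) + 438) = √((4 - 1*(-13)) + 438) = √((4 + 13) + 438) = √(17 + 438) = √455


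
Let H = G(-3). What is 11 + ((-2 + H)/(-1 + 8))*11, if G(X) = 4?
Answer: 99/7 ≈ 14.143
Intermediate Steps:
H = 4
11 + ((-2 + H)/(-1 + 8))*11 = 11 + ((-2 + 4)/(-1 + 8))*11 = 11 + (2/7)*11 = 11 + 22/7 = 99/7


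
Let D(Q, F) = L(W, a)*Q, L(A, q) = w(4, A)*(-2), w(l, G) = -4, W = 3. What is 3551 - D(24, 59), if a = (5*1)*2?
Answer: 3359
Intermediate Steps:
a = 10 (a = 5*2 = 10)
L(A, q) = 8 (L(A, q) = -4*(-2) = 8)
D(Q, F) = 8*Q
3551 - D(24, 59) = 3551 - 8*24 = 3551 - 1*192 = 3551 - 192 = 3359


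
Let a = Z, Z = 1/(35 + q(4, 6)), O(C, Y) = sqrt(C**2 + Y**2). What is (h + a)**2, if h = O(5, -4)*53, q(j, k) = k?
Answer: 193599090/1681 + 106*sqrt(41)/41 ≈ 1.1519e+5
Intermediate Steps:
h = 53*sqrt(41) (h = sqrt(5**2 + (-4)**2)*53 = sqrt(25 + 16)*53 = sqrt(41)*53 = 53*sqrt(41) ≈ 339.37)
Z = 1/41 (Z = 1/(35 + 6) = 1/41 ≈ 0.024390)
a = 1/41 ≈ 0.024390
(h + a)**2 = (53*sqrt(41) + 1/41)**2 = (1/41 + 53*sqrt(41))**2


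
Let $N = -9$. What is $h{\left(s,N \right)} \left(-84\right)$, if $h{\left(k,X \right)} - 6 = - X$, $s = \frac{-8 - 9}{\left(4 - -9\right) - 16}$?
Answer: $-1260$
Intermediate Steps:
$s = \frac{17}{3}$ ($s = - \frac{17}{\left(4 + 9\right) - 16} = - \frac{17}{13 - 16} = - \frac{17}{-3} = \left(-17\right) \left(- \frac{1}{3}\right) = \frac{17}{3} \approx 5.6667$)
$h{\left(k,X \right)} = 6 - X$
$h{\left(s,N \right)} \left(-84\right) = \left(6 - -9\right) \left(-84\right) = \left(6 + 9\right) \left(-84\right) = 15 \left(-84\right) = -1260$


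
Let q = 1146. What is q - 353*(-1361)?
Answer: 481579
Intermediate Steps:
q - 353*(-1361) = 1146 - 353*(-1361) = 1146 + 480433 = 481579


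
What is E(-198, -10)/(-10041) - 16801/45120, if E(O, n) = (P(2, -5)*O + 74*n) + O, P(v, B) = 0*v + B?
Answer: -19005009/50338880 ≈ -0.37754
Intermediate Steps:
P(v, B) = B (P(v, B) = 0 + B = B)
E(O, n) = -4*O + 74*n (E(O, n) = (-5*O + 74*n) + O = -4*O + 74*n)
E(-198, -10)/(-10041) - 16801/45120 = (-4*(-198) + 74*(-10))/(-10041) - 16801/45120 = (792 - 740)*(-1/10041) - 16801*1/45120 = 52*(-1/10041) - 16801/45120 = -52/10041 - 16801/45120 = -19005009/50338880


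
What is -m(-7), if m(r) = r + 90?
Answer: -83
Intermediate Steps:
m(r) = 90 + r
-m(-7) = -(90 - 7) = -1*83 = -83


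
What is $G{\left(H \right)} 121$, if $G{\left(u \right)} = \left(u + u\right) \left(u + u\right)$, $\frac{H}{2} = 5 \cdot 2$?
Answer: $193600$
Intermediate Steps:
$H = 20$ ($H = 2 \cdot 5 \cdot 2 = 2 \cdot 10 = 20$)
$G{\left(u \right)} = 4 u^{2}$ ($G{\left(u \right)} = 2 u 2 u = 4 u^{2}$)
$G{\left(H \right)} 121 = 4 \cdot 20^{2} \cdot 121 = 4 \cdot 400 \cdot 121 = 1600 \cdot 121 = 193600$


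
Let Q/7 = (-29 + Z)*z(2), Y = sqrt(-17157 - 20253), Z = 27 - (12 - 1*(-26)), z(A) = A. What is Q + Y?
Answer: -560 + I*sqrt(37410) ≈ -560.0 + 193.42*I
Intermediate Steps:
Z = -11 (Z = 27 - (12 + 26) = 27 - 1*38 = 27 - 38 = -11)
Y = I*sqrt(37410) (Y = sqrt(-37410) = I*sqrt(37410) ≈ 193.42*I)
Q = -560 (Q = 7*((-29 - 11)*2) = 7*(-40*2) = 7*(-80) = -560)
Q + Y = -560 + I*sqrt(37410)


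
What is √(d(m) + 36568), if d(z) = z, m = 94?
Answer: √36662 ≈ 191.47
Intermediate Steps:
√(d(m) + 36568) = √(94 + 36568) = √36662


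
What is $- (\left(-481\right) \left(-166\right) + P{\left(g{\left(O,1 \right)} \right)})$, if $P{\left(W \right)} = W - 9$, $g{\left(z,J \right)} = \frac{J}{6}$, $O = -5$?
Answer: $- \frac{479023}{6} \approx -79837.0$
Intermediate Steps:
$g{\left(z,J \right)} = \frac{J}{6}$ ($g{\left(z,J \right)} = J \frac{1}{6} = \frac{J}{6}$)
$P{\left(W \right)} = -9 + W$
$- (\left(-481\right) \left(-166\right) + P{\left(g{\left(O,1 \right)} \right)}) = - (\left(-481\right) \left(-166\right) + \left(-9 + \frac{1}{6} \cdot 1\right)) = - (79846 + \left(-9 + \frac{1}{6}\right)) = - (79846 - \frac{53}{6}) = \left(-1\right) \frac{479023}{6} = - \frac{479023}{6}$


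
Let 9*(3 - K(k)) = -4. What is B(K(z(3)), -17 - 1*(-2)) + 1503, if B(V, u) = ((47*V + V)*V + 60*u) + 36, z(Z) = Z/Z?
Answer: 32629/27 ≈ 1208.5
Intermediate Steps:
z(Z) = 1
K(k) = 31/9 (K(k) = 3 - ⅑*(-4) = 3 + 4/9 = 31/9)
B(V, u) = 36 + 48*V² + 60*u (B(V, u) = ((48*V)*V + 60*u) + 36 = (48*V² + 60*u) + 36 = 36 + 48*V² + 60*u)
B(K(z(3)), -17 - 1*(-2)) + 1503 = (36 + 48*(31/9)² + 60*(-17 - 1*(-2))) + 1503 = (36 + 48*(961/81) + 60*(-17 + 2)) + 1503 = (36 + 15376/27 + 60*(-15)) + 1503 = (36 + 15376/27 - 900) + 1503 = -7952/27 + 1503 = 32629/27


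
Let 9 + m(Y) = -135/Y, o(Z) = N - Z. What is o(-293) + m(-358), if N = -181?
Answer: 37009/358 ≈ 103.38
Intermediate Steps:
o(Z) = -181 - Z
m(Y) = -9 - 135/Y
o(-293) + m(-358) = (-181 - 1*(-293)) + (-9 - 135/(-358)) = (-181 + 293) + (-9 - 135*(-1/358)) = 112 + (-9 + 135/358) = 112 - 3087/358 = 37009/358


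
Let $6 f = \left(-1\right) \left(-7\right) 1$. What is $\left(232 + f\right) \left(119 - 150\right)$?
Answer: $- \frac{43369}{6} \approx -7228.2$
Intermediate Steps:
$f = \frac{7}{6}$ ($f = \frac{\left(-1\right) \left(-7\right) 1}{6} = \frac{7 \cdot 1}{6} = \frac{1}{6} \cdot 7 = \frac{7}{6} \approx 1.1667$)
$\left(232 + f\right) \left(119 - 150\right) = \left(232 + \frac{7}{6}\right) \left(119 - 150\right) = \frac{1399}{6} \left(-31\right) = - \frac{43369}{6}$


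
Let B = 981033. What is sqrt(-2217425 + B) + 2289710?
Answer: 2289710 + 2*I*sqrt(309098) ≈ 2.2897e+6 + 1111.9*I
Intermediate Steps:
sqrt(-2217425 + B) + 2289710 = sqrt(-2217425 + 981033) + 2289710 = sqrt(-1236392) + 2289710 = 2*I*sqrt(309098) + 2289710 = 2289710 + 2*I*sqrt(309098)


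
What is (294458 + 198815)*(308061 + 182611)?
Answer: 242035249456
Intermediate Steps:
(294458 + 198815)*(308061 + 182611) = 493273*490672 = 242035249456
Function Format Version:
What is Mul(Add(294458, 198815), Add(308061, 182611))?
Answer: 242035249456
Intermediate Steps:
Mul(Add(294458, 198815), Add(308061, 182611)) = Mul(493273, 490672) = 242035249456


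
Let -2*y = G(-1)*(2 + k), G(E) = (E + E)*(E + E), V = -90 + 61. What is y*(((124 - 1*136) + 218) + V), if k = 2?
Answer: -1416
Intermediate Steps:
V = -29
G(E) = 4*E**2 (G(E) = (2*E)*(2*E) = 4*E**2)
y = -8 (y = -4*(-1)**2*(2 + 2)/2 = -4*1*4/2 = -2*4 = -1/2*16 = -8)
y*(((124 - 1*136) + 218) + V) = -8*(((124 - 1*136) + 218) - 29) = -8*(((124 - 136) + 218) - 29) = -8*((-12 + 218) - 29) = -8*(206 - 29) = -8*177 = -1416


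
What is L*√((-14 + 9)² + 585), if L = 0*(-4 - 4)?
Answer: 0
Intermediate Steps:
L = 0 (L = 0*(-8) = 0)
L*√((-14 + 9)² + 585) = 0*√((-14 + 9)² + 585) = 0*√((-5)² + 585) = 0*√(25 + 585) = 0*√610 = 0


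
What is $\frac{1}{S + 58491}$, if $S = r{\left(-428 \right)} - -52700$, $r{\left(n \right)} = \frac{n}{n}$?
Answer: $\frac{1}{111192} \approx 8.9934 \cdot 10^{-6}$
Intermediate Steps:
$r{\left(n \right)} = 1$
$S = 52701$ ($S = 1 - -52700 = 1 + 52700 = 52701$)
$\frac{1}{S + 58491} = \frac{1}{52701 + 58491} = \frac{1}{111192}$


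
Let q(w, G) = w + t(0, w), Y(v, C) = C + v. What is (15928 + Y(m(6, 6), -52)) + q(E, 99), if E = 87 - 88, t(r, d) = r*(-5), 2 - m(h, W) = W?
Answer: 15871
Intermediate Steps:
m(h, W) = 2 - W
t(r, d) = -5*r
E = -1
q(w, G) = w (q(w, G) = w - 5*0 = w + 0 = w)
(15928 + Y(m(6, 6), -52)) + q(E, 99) = (15928 + (-52 + (2 - 1*6))) - 1 = (15928 + (-52 + (2 - 6))) - 1 = (15928 + (-52 - 4)) - 1 = (15928 - 56) - 1 = 15872 - 1 = 15871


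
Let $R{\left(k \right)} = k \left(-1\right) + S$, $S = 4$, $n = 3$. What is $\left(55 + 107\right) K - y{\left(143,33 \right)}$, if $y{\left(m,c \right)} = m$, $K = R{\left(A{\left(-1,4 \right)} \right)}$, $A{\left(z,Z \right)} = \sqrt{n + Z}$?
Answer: $505 - 162 \sqrt{7} \approx 76.388$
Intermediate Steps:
$A{\left(z,Z \right)} = \sqrt{3 + Z}$
$R{\left(k \right)} = 4 - k$ ($R{\left(k \right)} = k \left(-1\right) + 4 = - k + 4 = 4 - k$)
$K = 4 - \sqrt{7}$ ($K = 4 - \sqrt{3 + 4} = 4 - \sqrt{7} \approx 1.3542$)
$\left(55 + 107\right) K - y{\left(143,33 \right)} = \left(55 + 107\right) \left(4 - \sqrt{7}\right) - 143 = 162 \left(4 - \sqrt{7}\right) - 143 = \left(648 - 162 \sqrt{7}\right) - 143 = 505 - 162 \sqrt{7}$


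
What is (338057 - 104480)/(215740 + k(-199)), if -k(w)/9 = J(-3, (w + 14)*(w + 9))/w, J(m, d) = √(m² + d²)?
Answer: 1995569710309980/1843078871384371 - 418336407*√1235522509/1843078871384371 ≈ 1.0748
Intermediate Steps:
J(m, d) = √(d² + m²)
k(w) = -9*√(9 + (9 + w)²*(14 + w)²)/w (k(w) = -9*√(((w + 14)*(w + 9))² + (-3)²)/w = -9*√(((14 + w)*(9 + w))² + 9)/w = -9*√(((9 + w)*(14 + w))² + 9)/w = -9*√((9 + w)²*(14 + w)² + 9)/w = -9*√(9 + (9 + w)²*(14 + w)²)/w)
(338057 - 104480)/(215740 + k(-199)) = (338057 - 104480)/(215740 - 9*√(9 + (126 + (-199)² + 23*(-199))²)/(-199)) = 233577/(215740 - 9*(-1/199)*√(9 + (126 + 39601 - 4577)²)) = 233577/(215740 - 9*(-1/199)*√(9 + 35150²)) = 233577/(215740 - 9*(-1/199)*√(9 + 1235522500)) = 233577/(215740 - 9*(-1/199)*√1235522509) = 233577/(215740 + 9*√1235522509/199)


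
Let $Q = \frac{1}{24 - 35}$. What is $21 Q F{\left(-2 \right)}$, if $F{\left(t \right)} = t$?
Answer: $\frac{42}{11} \approx 3.8182$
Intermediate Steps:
$Q = - \frac{1}{11}$ ($Q = \frac{1}{-11} = - \frac{1}{11} \approx -0.090909$)
$21 Q F{\left(-2 \right)} = 21 \left(- \frac{1}{11}\right) \left(-2\right) = \left(- \frac{21}{11}\right) \left(-2\right) = \frac{42}{11}$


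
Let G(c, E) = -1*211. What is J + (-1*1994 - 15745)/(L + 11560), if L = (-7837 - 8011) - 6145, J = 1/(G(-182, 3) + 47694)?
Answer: 842311370/495390139 ≈ 1.7003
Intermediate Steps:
G(c, E) = -211
J = 1/47483 (J = 1/(-211 + 47694) = 1/47483 ≈ 2.1060e-5)
L = -21993 (L = -15848 - 6145 = -21993)
J + (-1*1994 - 15745)/(L + 11560) = 1/47483 + (-1*1994 - 15745)/(-21993 + 11560) = 1/47483 + (-1994 - 15745)/(-10433) = 1/47483 - 17739*(-1/10433) = 1/47483 + 17739/10433 = 842311370/495390139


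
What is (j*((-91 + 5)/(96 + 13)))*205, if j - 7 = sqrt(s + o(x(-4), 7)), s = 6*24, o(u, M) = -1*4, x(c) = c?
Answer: -123410/109 - 35260*sqrt(35)/109 ≈ -3046.0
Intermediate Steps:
o(u, M) = -4
s = 144
j = 7 + 2*sqrt(35) (j = 7 + sqrt(144 - 4) = 7 + sqrt(140) = 7 + 2*sqrt(35) ≈ 18.832)
(j*((-91 + 5)/(96 + 13)))*205 = ((7 + 2*sqrt(35))*((-91 + 5)/(96 + 13)))*205 = ((7 + 2*sqrt(35))*(-86/109))*205 = (-602/109 - 172*sqrt(35)/109)*205 = -123410/109 - 35260*sqrt(35)/109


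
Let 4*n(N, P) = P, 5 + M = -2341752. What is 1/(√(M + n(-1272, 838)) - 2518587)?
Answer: -5037174/12686565636233 - I*√9366190/12686565636233 ≈ -3.9705e-7 - 2.4123e-10*I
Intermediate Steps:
M = -2341757 (M = -5 - 2341752 = -2341757)
n(N, P) = P/4
1/(√(M + n(-1272, 838)) - 2518587) = 1/(√(-2341757 + (¼)*838) - 2518587) = 1/(√(-2341757 + 419/2) - 2518587) = 1/(√(-4683095/2) - 2518587) = 1/(I*√9366190/2 - 2518587) = 1/(-2518587 + I*√9366190/2)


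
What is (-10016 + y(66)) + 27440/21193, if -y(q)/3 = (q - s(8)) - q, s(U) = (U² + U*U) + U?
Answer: -203594904/21193 ≈ -9606.7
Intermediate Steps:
s(U) = U + 2*U² (s(U) = (U² + U²) + U = 2*U² + U = U + 2*U²)
y(q) = 408 (y(q) = -3*((q - 8*(1 + 2*8)) - q) = -3*((q - 8*(1 + 16)) - q) = -3*((q - 8*17) - q) = -3*((q - 1*136) - q) = -3*((q - 136) - q) = -3*((-136 + q) - q) = -3*(-136) = 408)
(-10016 + y(66)) + 27440/21193 = (-10016 + 408) + 27440/21193 = -9608 + 27440*(1/21193) = -9608 + 27440/21193 = -203594904/21193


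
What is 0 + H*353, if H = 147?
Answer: 51891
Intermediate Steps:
0 + H*353 = 0 + 147*353 = 0 + 51891 = 51891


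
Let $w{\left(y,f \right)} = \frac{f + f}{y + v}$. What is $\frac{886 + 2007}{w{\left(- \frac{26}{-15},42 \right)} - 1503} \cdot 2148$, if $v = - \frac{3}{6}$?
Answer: $- \frac{76641356}{17697} \approx -4330.8$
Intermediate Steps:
$v = - \frac{1}{2}$ ($v = \left(-3\right) \frac{1}{6} = - \frac{1}{2} \approx -0.5$)
$w{\left(y,f \right)} = \frac{2 f}{- \frac{1}{2} + y}$ ($w{\left(y,f \right)} = \frac{f + f}{y - \frac{1}{2}} = \frac{2 f}{- \frac{1}{2} + y}$)
$\frac{886 + 2007}{w{\left(- \frac{26}{-15},42 \right)} - 1503} \cdot 2148 = \frac{886 + 2007}{4 \cdot 42 \frac{1}{-1 + 2 \left(- \frac{26}{-15}\right)} - 1503} \cdot 2148 = \frac{2893}{4 \cdot 42 \frac{1}{-1 + 2 \left(\left(-26\right) \left(- \frac{1}{15}\right)\right)} - 1503} \cdot 2148 = \frac{2893}{4 \cdot 42 \frac{1}{-1 + 2 \cdot \frac{26}{15}} - 1503} \cdot 2148 = \frac{2893}{4 \cdot 42 \frac{1}{-1 + \frac{52}{15}} - 1503} \cdot 2148 = \frac{2893}{4 \cdot 42 \frac{1}{\frac{37}{15}} - 1503} \cdot 2148 = \frac{2893}{4 \cdot 42 \cdot \frac{15}{37} - 1503} \cdot 2148 = \frac{2893}{\frac{2520}{37} - 1503} \cdot 2148 = \frac{2893}{- \frac{53091}{37}} \cdot 2148 = 2893 \left(- \frac{37}{53091}\right) 2148 = \left(- \frac{107041}{53091}\right) 2148 = - \frac{76641356}{17697}$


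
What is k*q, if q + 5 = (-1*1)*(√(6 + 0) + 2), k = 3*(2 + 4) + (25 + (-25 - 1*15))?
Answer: -21 - 3*√6 ≈ -28.348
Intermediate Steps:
k = 3 (k = 3*6 + (25 + (-25 - 15)) = 18 + (25 - 40) = 18 - 15 = 3)
q = -7 - √6 (q = -5 + (-1*1)*(√(6 + 0) + 2) = -5 - (√6 + 2) = -5 - (2 + √6) = -5 + (-2 - √6) = -7 - √6 ≈ -9.4495)
k*q = 3*(-7 - √6) = -21 - 3*√6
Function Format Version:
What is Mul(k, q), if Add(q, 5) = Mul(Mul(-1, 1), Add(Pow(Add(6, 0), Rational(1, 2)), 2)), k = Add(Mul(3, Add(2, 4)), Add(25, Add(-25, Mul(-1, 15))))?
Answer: Add(-21, Mul(-3, Pow(6, Rational(1, 2)))) ≈ -28.348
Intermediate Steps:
k = 3 (k = Add(Mul(3, 6), Add(25, Add(-25, -15))) = Add(18, Add(25, -40)) = Add(18, -15) = 3)
q = Add(-7, Mul(-1, Pow(6, Rational(1, 2)))) (q = Add(-5, Mul(Mul(-1, 1), Add(Pow(Add(6, 0), Rational(1, 2)), 2))) = Add(-5, Mul(-1, Add(Pow(6, Rational(1, 2)), 2))) = Add(-5, Mul(-1, Add(2, Pow(6, Rational(1, 2))))) = Add(-5, Add(-2, Mul(-1, Pow(6, Rational(1, 2))))) = Add(-7, Mul(-1, Pow(6, Rational(1, 2)))) ≈ -9.4495)
Mul(k, q) = Mul(3, Add(-7, Mul(-1, Pow(6, Rational(1, 2))))) = Add(-21, Mul(-3, Pow(6, Rational(1, 2))))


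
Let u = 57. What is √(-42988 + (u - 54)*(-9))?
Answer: I*√43015 ≈ 207.4*I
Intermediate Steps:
√(-42988 + (u - 54)*(-9)) = √(-42988 + (57 - 54)*(-9)) = √(-42988 + 3*(-9)) = √(-42988 - 27) = √(-43015) = I*√43015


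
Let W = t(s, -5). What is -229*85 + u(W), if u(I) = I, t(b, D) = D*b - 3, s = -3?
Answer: -19453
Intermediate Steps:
t(b, D) = -3 + D*b
W = 12 (W = -3 - 5*(-3) = -3 + 15 = 12)
-229*85 + u(W) = -229*85 + 12 = -19465 + 12 = -19453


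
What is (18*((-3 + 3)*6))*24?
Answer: 0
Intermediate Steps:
(18*((-3 + 3)*6))*24 = (18*(0*6))*24 = (18*0)*24 = 0*24 = 0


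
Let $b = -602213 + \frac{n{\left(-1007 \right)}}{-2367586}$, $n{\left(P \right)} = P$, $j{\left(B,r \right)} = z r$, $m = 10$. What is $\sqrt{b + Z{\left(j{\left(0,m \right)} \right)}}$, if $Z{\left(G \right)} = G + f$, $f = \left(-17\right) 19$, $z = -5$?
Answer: $\frac{i \sqrt{3377773806580126954}}{2367586} \approx 776.26 i$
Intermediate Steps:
$j{\left(B,r \right)} = - 5 r$
$f = -323$
$Z{\left(G \right)} = -323 + G$ ($Z{\left(G \right)} = G - 323 = -323 + G$)
$b = - \frac{1425791066811}{2367586}$ ($b = -602213 - \frac{1007}{-2367586} = -602213 - - \frac{1007}{2367586} = -602213 + \frac{1007}{2367586} = - \frac{1425791066811}{2367586} \approx -6.0221 \cdot 10^{5}$)
$\sqrt{b + Z{\left(j{\left(0,m \right)} \right)}} = \sqrt{- \frac{1425791066811}{2367586} - 373} = \sqrt{- \frac{1426674176389}{2367586}} = \frac{i \sqrt{3377773806580126954}}{2367586}$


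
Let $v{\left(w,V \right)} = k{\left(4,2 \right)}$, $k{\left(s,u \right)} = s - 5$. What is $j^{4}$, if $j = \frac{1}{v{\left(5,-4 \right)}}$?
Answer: $1$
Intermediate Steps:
$k{\left(s,u \right)} = -5 + s$ ($k{\left(s,u \right)} = s - 5 = -5 + s$)
$v{\left(w,V \right)} = -1$ ($v{\left(w,V \right)} = -5 + 4 = -1$)
$j = -1$ ($j = \frac{1}{-1} = -1$)
$j^{4} = \left(-1\right)^{4} = 1$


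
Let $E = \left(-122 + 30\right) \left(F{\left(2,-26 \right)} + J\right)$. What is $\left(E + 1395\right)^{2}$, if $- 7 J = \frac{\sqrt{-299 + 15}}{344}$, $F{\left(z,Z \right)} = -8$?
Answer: $\frac{411433690202}{90601} + \frac{98026 i \sqrt{71}}{301} \approx 4.5412 \cdot 10^{6} + 2744.1 i$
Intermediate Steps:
$J = - \frac{i \sqrt{71}}{1204}$ ($J = - \frac{\sqrt{-299 + 15} \cdot \frac{1}{344}}{7} = - \frac{\sqrt{-284} \cdot \frac{1}{344}}{7} = - \frac{2 i \sqrt{71} \cdot \frac{1}{344}}{7} = - \frac{\frac{1}{172} i \sqrt{71}}{7} = - \frac{i \sqrt{71}}{1204} \approx - 0.0069985 i$)
$E = 736 + \frac{23 i \sqrt{71}}{301}$ ($E = \left(-122 + 30\right) \left(-8 - \frac{i \sqrt{71}}{1204}\right) = - 92 \left(-8 - \frac{i \sqrt{71}}{1204}\right) = 736 + \frac{23 i \sqrt{71}}{301} \approx 736.0 + 0.64386 i$)
$\left(E + 1395\right)^{2} = \left(\left(736 + \frac{23 i \sqrt{71}}{301}\right) + 1395\right)^{2} = \left(2131 + \frac{23 i \sqrt{71}}{301}\right)^{2}$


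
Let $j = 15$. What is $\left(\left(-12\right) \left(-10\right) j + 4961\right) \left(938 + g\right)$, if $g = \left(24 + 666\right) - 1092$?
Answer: $3623896$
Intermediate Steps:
$g = -402$ ($g = 690 - 1092 = -402$)
$\left(\left(-12\right) \left(-10\right) j + 4961\right) \left(938 + g\right) = \left(\left(-12\right) \left(-10\right) 15 + 4961\right) \left(938 - 402\right) = \left(120 \cdot 15 + 4961\right) 536 = \left(1800 + 4961\right) 536 = 6761 \cdot 536 = 3623896$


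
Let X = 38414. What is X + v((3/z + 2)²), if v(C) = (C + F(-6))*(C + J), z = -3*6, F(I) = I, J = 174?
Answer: 49177969/1296 ≈ 37946.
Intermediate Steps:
z = -18
v(C) = (-6 + C)*(174 + C) (v(C) = (C - 6)*(C + 174) = (-6 + C)*(174 + C))
X + v((3/z + 2)²) = 38414 + (-1044 + ((3/(-18) + 2)²)² + 168*(3/(-18) + 2)²) = 38414 + (-1044 + ((3*(-1/18) + 2)²)² + 168*(3*(-1/18) + 2)²) = 38414 + (-1044 + ((-⅙ + 2)²)² + 168*(-⅙ + 2)²) = 38414 + (-1044 + ((11/6)²)² + 168*(11/6)²) = 38414 + (-1044 + (121/36)² + 168*(121/36)) = 38414 + (-1044 + 14641/1296 + 1694/3) = 38414 - 606575/1296 = 49177969/1296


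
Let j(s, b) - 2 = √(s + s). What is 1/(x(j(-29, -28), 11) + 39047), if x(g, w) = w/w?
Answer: 1/39048 ≈ 2.5610e-5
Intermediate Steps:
j(s, b) = 2 + √2*√s (j(s, b) = 2 + √(s + s) = 2 + √(2*s) = 2 + √2*√s)
x(g, w) = 1
1/(x(j(-29, -28), 11) + 39047) = 1/(1 + 39047) = 1/39048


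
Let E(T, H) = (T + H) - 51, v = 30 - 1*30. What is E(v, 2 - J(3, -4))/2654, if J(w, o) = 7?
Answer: -28/1327 ≈ -0.021100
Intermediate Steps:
v = 0 (v = 30 - 30 = 0)
E(T, H) = -51 + H + T (E(T, H) = (H + T) - 51 = -51 + H + T)
E(v, 2 - J(3, -4))/2654 = (-51 + (2 - 1*7) + 0)/2654 = (-51 + (2 - 7) + 0)*(1/2654) = (-51 - 5 + 0)*(1/2654) = -56*1/2654 = -28/1327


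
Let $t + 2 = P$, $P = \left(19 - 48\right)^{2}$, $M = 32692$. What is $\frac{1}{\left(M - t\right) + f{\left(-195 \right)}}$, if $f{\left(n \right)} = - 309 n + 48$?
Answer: $\frac{1}{92156} \approx 1.0851 \cdot 10^{-5}$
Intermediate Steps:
$f{\left(n \right)} = 48 - 309 n$
$P = 841$ ($P = \left(-29\right)^{2} = 841$)
$t = 839$ ($t = -2 + 841 = 839$)
$\frac{1}{\left(M - t\right) + f{\left(-195 \right)}} = \frac{1}{\left(32692 - 839\right) + \left(48 - -60255\right)} = \frac{1}{\left(32692 - 839\right) + \left(48 + 60255\right)} = \frac{1}{31853 + 60303} = \frac{1}{92156}$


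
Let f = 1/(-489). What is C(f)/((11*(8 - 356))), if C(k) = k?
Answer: 1/1871892 ≈ 5.3422e-7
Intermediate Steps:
f = -1/489 ≈ -0.0020450
C(f)/((11*(8 - 356))) = -1/(11*(8 - 356))/489 = -1/(489*(11*(-348))) = -1/489/(-3828) = -1/489*(-1/3828) = 1/1871892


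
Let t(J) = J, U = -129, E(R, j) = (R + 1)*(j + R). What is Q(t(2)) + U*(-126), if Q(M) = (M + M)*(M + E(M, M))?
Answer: 16310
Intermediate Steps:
E(R, j) = (1 + R)*(R + j)
Q(M) = 2*M*(2*M² + 3*M) (Q(M) = (M + M)*(M + (M + M + M² + M*M)) = (2*M)*(M + (M + M + M² + M²)) = (2*M)*(M + (2*M + 2*M²)) = (2*M)*(2*M² + 3*M) = 2*M*(2*M² + 3*M))
Q(t(2)) + U*(-126) = 2²*(6 + 4*2) - 129*(-126) = 4*(6 + 8) + 16254 = 4*14 + 16254 = 56 + 16254 = 16310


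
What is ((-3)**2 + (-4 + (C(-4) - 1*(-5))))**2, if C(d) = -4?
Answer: 36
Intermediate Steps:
((-3)**2 + (-4 + (C(-4) - 1*(-5))))**2 = ((-3)**2 + (-4 + (-4 - 1*(-5))))**2 = (9 + (-4 + (-4 + 5)))**2 = (9 + (-4 + 1))**2 = (9 - 3)**2 = 6**2 = 36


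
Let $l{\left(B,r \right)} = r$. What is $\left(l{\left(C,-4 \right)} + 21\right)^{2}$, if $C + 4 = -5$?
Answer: $289$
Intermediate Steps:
$C = -9$ ($C = -4 - 5 = -9$)
$\left(l{\left(C,-4 \right)} + 21\right)^{2} = \left(-4 + 21\right)^{2} = 17^{2} = 289$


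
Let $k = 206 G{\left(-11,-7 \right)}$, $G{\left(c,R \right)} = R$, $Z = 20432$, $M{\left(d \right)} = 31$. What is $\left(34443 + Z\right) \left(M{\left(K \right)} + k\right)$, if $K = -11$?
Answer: $-77428625$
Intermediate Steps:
$k = -1442$ ($k = 206 \left(-7\right) = -1442$)
$\left(34443 + Z\right) \left(M{\left(K \right)} + k\right) = \left(34443 + 20432\right) \left(31 - 1442\right) = 54875 \left(-1411\right) = -77428625$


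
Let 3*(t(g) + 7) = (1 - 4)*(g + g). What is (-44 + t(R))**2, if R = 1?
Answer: 2809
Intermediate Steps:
t(g) = -7 - 2*g (t(g) = -7 + ((1 - 4)*(g + g))/3 = -7 + (-6*g)/3 = -7 - 2*g)
(-44 + t(R))**2 = (-44 + (-7 - 2*1))**2 = (-44 + (-7 - 2))**2 = (-44 - 9)**2 = (-53)**2 = 2809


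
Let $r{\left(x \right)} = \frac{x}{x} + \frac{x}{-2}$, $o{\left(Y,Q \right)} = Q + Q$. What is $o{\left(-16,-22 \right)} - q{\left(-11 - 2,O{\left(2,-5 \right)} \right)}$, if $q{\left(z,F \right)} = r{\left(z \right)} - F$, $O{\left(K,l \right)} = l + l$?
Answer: $- \frac{123}{2} \approx -61.5$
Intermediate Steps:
$o{\left(Y,Q \right)} = 2 Q$
$r{\left(x \right)} = 1 - \frac{x}{2}$ ($r{\left(x \right)} = 1 + x \left(- \frac{1}{2}\right) = 1 - \frac{x}{2}$)
$O{\left(K,l \right)} = 2 l$
$q{\left(z,F \right)} = 1 - F - \frac{z}{2}$ ($q{\left(z,F \right)} = \left(1 - \frac{z}{2}\right) - F = 1 - F - \frac{z}{2}$)
$o{\left(-16,-22 \right)} - q{\left(-11 - 2,O{\left(2,-5 \right)} \right)} = 2 \left(-22\right) - \left(1 - 2 \left(-5\right) - \frac{-11 - 2}{2}\right) = -44 - \left(1 - -10 - - \frac{13}{2}\right) = -44 - \left(1 + 10 + \frac{13}{2}\right) = -44 - \frac{35}{2} = - \frac{123}{2}$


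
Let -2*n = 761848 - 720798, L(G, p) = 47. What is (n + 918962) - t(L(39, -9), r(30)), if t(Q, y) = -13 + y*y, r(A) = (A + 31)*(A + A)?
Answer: -12497150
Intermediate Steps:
r(A) = 2*A*(31 + A) (r(A) = (31 + A)*(2*A) = 2*A*(31 + A))
n = -20525 (n = -(761848 - 720798)/2 = -1/2*41050 = -20525)
t(Q, y) = -13 + y**2
(n + 918962) - t(L(39, -9), r(30)) = (-20525 + 918962) - (-13 + (2*30*(31 + 30))**2) = 898437 - (-13 + (2*30*61)**2) = 898437 - (-13 + 3660**2) = 898437 - (-13 + 13395600) = 898437 - 1*13395587 = 898437 - 13395587 = -12497150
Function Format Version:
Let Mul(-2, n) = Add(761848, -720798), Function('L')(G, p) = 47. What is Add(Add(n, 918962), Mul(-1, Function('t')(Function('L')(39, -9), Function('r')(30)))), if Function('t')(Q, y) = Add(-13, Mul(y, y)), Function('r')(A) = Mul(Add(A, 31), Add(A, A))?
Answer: -12497150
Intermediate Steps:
Function('r')(A) = Mul(2, A, Add(31, A)) (Function('r')(A) = Mul(Add(31, A), Mul(2, A)) = Mul(2, A, Add(31, A)))
n = -20525 (n = Mul(Rational(-1, 2), Add(761848, -720798)) = Mul(Rational(-1, 2), 41050) = -20525)
Function('t')(Q, y) = Add(-13, Pow(y, 2))
Add(Add(n, 918962), Mul(-1, Function('t')(Function('L')(39, -9), Function('r')(30)))) = Add(Add(-20525, 918962), Mul(-1, Add(-13, Pow(Mul(2, 30, Add(31, 30)), 2)))) = Add(898437, Mul(-1, Add(-13, Pow(Mul(2, 30, 61), 2)))) = Add(898437, Mul(-1, Add(-13, Pow(3660, 2)))) = Add(898437, Mul(-1, Add(-13, 13395600))) = Add(898437, Mul(-1, 13395587)) = Add(898437, -13395587) = -12497150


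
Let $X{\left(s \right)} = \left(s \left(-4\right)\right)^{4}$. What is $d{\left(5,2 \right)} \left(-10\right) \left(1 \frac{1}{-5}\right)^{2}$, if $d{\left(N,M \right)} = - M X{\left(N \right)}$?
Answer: $128000$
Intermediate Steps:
$X{\left(s \right)} = 256 s^{4}$ ($X{\left(s \right)} = \left(- 4 s\right)^{4} = 256 s^{4}$)
$d{\left(N,M \right)} = - 256 M N^{4}$ ($d{\left(N,M \right)} = - M 256 N^{4} = - 256 M N^{4}$)
$d{\left(5,2 \right)} \left(-10\right) \left(1 \frac{1}{-5}\right)^{2} = \left(-256\right) 2 \cdot 5^{4} \left(-10\right) \left(1 \frac{1}{-5}\right)^{2} = \left(-256\right) 2 \cdot 625 \left(-10\right) \left(1 \left(- \frac{1}{5}\right)\right)^{2} = \left(-320000\right) \left(-10\right) \left(- \frac{1}{5}\right)^{2} = 3200000 \cdot \frac{1}{25} = 128000$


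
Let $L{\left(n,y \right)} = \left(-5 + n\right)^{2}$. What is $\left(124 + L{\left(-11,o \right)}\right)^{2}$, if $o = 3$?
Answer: $144400$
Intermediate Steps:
$\left(124 + L{\left(-11,o \right)}\right)^{2} = \left(124 + \left(-5 - 11\right)^{2}\right)^{2} = \left(124 + \left(-16\right)^{2}\right)^{2} = \left(124 + 256\right)^{2} = 380^{2} = 144400$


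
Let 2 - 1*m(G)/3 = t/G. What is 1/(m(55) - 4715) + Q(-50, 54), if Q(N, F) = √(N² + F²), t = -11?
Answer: -5/23542 + 2*√1354 ≈ 73.593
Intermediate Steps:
m(G) = 6 + 33/G (m(G) = 6 - (-33)/G = 6 + 33/G)
Q(N, F) = √(F² + N²)
1/(m(55) - 4715) + Q(-50, 54) = 1/((6 + 33/55) - 4715) + √(54² + (-50)²) = 1/((6 + 33*(1/55)) - 4715) + √(2916 + 2500) = 1/((6 + ⅗) - 4715) + √5416 = 1/(33/5 - 4715) + 2*√1354 = 1/(-23542/5) + 2*√1354 = -5/23542 + 2*√1354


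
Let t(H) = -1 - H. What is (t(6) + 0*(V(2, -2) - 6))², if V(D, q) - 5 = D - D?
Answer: 49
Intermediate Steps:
V(D, q) = 5 (V(D, q) = 5 + (D - D) = 5 + 0 = 5)
(t(6) + 0*(V(2, -2) - 6))² = ((-1 - 1*6) + 0*(5 - 6))² = ((-1 - 6) + 0*(-1))² = (-7 + 0)² = (-7)² = 49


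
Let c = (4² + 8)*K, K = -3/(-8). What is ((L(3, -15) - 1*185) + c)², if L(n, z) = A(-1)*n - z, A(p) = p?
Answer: 26896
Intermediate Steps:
K = 3/8 (K = -3*(-⅛) = 3/8 ≈ 0.37500)
c = 9 (c = (4² + 8)*(3/8) = (16 + 8)*(3/8) = 24*(3/8) = 9)
L(n, z) = -n - z
((L(3, -15) - 1*185) + c)² = (((-1*3 - 1*(-15)) - 1*185) + 9)² = (((-3 + 15) - 185) + 9)² = ((12 - 185) + 9)² = (-173 + 9)² = (-164)² = 26896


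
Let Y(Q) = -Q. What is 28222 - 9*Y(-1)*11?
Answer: 28123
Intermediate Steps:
28222 - 9*Y(-1)*11 = 28222 - (-9)*(-1)*11 = 28222 - 9*1*11 = 28222 - 9*11 = 28222 - 99 = 28123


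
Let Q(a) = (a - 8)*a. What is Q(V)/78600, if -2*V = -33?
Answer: 187/104800 ≈ 0.0017844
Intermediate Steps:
V = 33/2 (V = -½*(-33) = 33/2 ≈ 16.500)
Q(a) = a*(-8 + a) (Q(a) = (-8 + a)*a = a*(-8 + a))
Q(V)/78600 = (33*(-8 + 33/2)/2)/78600 = ((33/2)*(17/2))*(1/78600) = (561/4)*(1/78600) = 187/104800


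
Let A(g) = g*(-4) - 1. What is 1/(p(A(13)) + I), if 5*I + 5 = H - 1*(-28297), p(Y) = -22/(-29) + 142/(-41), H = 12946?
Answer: 5945/49015902 ≈ 0.00012129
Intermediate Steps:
A(g) = -1 - 4*g (A(g) = -4*g - 1 = -1 - 4*g)
p(Y) = -3216/1189 (p(Y) = -22*(-1/29) + 142*(-1/41) = 22/29 - 142/41 = -3216/1189)
I = 41238/5 (I = -1 + (12946 - 1*(-28297))/5 = -1 + (12946 + 28297)/5 = -1 + (⅕)*41243 = -1 + 41243/5 = 41238/5 ≈ 8247.6)
1/(p(A(13)) + I) = 1/(-3216/1189 + 41238/5) = 1/(49015902/5945) = 5945/49015902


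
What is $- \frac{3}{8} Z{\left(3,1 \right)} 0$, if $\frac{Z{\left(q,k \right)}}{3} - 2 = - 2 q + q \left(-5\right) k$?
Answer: $0$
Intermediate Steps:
$Z{\left(q,k \right)} = 6 - 6 q - 15 k q$ ($Z{\left(q,k \right)} = 6 + 3 \left(- 2 q + q \left(-5\right) k\right) = 6 + 3 \left(- 2 q + - 5 q k\right) = 6 + 3 \left(- 2 q - 5 k q\right) = 6 - \left(6 q + 15 k q\right) = 6 - 6 q - 15 k q$)
$- \frac{3}{8} Z{\left(3,1 \right)} 0 = - \frac{3}{8} \left(6 - 18 - 15 \cdot 3\right) 0 = \left(-3\right) \frac{1}{8} \left(6 - 18 - 45\right) 0 = \left(- \frac{3}{8}\right) \left(-57\right) 0 = \frac{171}{8} \cdot 0 = 0$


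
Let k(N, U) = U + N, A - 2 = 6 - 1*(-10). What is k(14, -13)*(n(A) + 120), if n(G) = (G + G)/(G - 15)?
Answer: 132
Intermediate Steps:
A = 18 (A = 2 + (6 - 1*(-10)) = 2 + (6 + 10) = 2 + 16 = 18)
k(N, U) = N + U
n(G) = 2*G/(-15 + G) (n(G) = (2*G)/(-15 + G) = 2*G/(-15 + G))
k(14, -13)*(n(A) + 120) = (14 - 13)*(2*18/(-15 + 18) + 120) = 1*(2*18/3 + 120) = 1*(2*18*(1/3) + 120) = 1*(12 + 120) = 1*132 = 132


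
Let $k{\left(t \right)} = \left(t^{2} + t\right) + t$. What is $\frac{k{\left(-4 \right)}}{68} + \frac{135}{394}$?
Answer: $\frac{3083}{6698} \approx 0.46029$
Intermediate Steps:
$k{\left(t \right)} = t^{2} + 2 t$ ($k{\left(t \right)} = \left(t + t^{2}\right) + t = t^{2} + 2 t$)
$\frac{k{\left(-4 \right)}}{68} + \frac{135}{394} = \frac{\left(-4\right) \left(2 - 4\right)}{68} + \frac{135}{394} = \left(-4\right) \left(-2\right) \frac{1}{68} + 135 \cdot \frac{1}{394} = 8 \cdot \frac{1}{68} + \frac{135}{394} = \frac{2}{17} + \frac{135}{394} = \frac{3083}{6698}$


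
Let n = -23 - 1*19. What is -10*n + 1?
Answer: 421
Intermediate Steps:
n = -42 (n = -23 - 19 = -42)
-10*n + 1 = -10*(-42) + 1 = 420 + 1 = 421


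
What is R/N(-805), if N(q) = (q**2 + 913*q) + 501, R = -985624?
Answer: 985624/86439 ≈ 11.403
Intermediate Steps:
N(q) = 501 + q**2 + 913*q
R/N(-805) = -985624/(501 + (-805)**2 + 913*(-805)) = -985624/(501 + 648025 - 734965) = -985624/(-86439) = -985624*(-1/86439) = 985624/86439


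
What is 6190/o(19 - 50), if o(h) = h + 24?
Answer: -6190/7 ≈ -884.29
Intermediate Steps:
o(h) = 24 + h
6190/o(19 - 50) = 6190/(24 + (19 - 50)) = 6190/(24 - 31) = 6190/(-7) = 6190*(-⅐) = -6190/7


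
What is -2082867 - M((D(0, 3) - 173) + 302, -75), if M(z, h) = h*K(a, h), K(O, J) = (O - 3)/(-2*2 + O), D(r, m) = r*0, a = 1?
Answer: -2082817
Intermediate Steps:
D(r, m) = 0
K(O, J) = (-3 + O)/(-4 + O)
M(z, h) = 2*h/3 (M(z, h) = h*((-3 + 1)/(-4 + 1)) = h*(-2/(-3)) = h*(-⅓*(-2)) = h*(⅔) = 2*h/3)
-2082867 - M((D(0, 3) - 173) + 302, -75) = -2082867 - 2*(-75)/3 = -2082867 - 1*(-50) = -2082867 + 50 = -2082817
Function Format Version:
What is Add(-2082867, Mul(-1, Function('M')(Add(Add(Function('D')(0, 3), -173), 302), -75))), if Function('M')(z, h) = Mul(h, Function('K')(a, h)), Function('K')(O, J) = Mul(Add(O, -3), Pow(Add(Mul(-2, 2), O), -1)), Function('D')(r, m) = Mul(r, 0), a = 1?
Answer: -2082817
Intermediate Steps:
Function('D')(r, m) = 0
Function('K')(O, J) = Mul(Pow(Add(-4, O), -1), Add(-3, O)) (Function('K')(O, J) = Mul(Add(-3, O), Pow(Add(-4, O), -1)) = Mul(Pow(Add(-4, O), -1), Add(-3, O)))
Function('M')(z, h) = Mul(Rational(2, 3), h) (Function('M')(z, h) = Mul(h, Mul(Pow(Add(-4, 1), -1), Add(-3, 1))) = Mul(h, Mul(Pow(-3, -1), -2)) = Mul(h, Mul(Rational(-1, 3), -2)) = Mul(h, Rational(2, 3)) = Mul(Rational(2, 3), h))
Add(-2082867, Mul(-1, Function('M')(Add(Add(Function('D')(0, 3), -173), 302), -75))) = Add(-2082867, Mul(-1, Mul(Rational(2, 3), -75))) = Add(-2082867, Mul(-1, -50)) = Add(-2082867, 50) = -2082817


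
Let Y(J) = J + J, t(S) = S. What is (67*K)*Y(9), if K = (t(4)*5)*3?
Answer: 72360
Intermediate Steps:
Y(J) = 2*J
K = 60 (K = (4*5)*3 = 20*3 = 60)
(67*K)*Y(9) = (67*60)*(2*9) = 4020*18 = 72360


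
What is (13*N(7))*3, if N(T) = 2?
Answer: 78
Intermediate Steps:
(13*N(7))*3 = (13*2)*3 = 26*3 = 78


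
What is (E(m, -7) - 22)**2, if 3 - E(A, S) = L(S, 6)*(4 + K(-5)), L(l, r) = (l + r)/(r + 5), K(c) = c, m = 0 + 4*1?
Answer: 44100/121 ≈ 364.46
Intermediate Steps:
m = 4 (m = 0 + 4 = 4)
L(l, r) = (l + r)/(5 + r)
E(A, S) = 39/11 + S/11 (E(A, S) = 3 - (S + 6)/(5 + 6)*(4 - 5) = 3 - (6 + S)/11*(-1) = 3 - (6/11 + S/11)*(-1) = 3 - (-6/11 - S/11) = 3 + (6/11 + S/11) = 39/11 + S/11)
(E(m, -7) - 22)**2 = ((39/11 + (1/11)*(-7)) - 22)**2 = ((39/11 - 7/11) - 22)**2 = (32/11 - 22)**2 = (-210/11)**2 = 44100/121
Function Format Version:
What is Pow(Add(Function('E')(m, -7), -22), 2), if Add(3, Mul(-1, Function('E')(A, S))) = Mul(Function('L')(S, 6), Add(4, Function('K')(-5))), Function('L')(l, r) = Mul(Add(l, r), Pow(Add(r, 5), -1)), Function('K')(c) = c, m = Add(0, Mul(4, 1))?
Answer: Rational(44100, 121) ≈ 364.46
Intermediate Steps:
m = 4 (m = Add(0, 4) = 4)
Function('L')(l, r) = Mul(Pow(Add(5, r), -1), Add(l, r)) (Function('L')(l, r) = Mul(Add(l, r), Pow(Add(5, r), -1)) = Mul(Pow(Add(5, r), -1), Add(l, r)))
Function('E')(A, S) = Add(Rational(39, 11), Mul(Rational(1, 11), S)) (Function('E')(A, S) = Add(3, Mul(-1, Mul(Mul(Pow(Add(5, 6), -1), Add(S, 6)), Add(4, -5)))) = Add(3, Mul(-1, Mul(Mul(Pow(11, -1), Add(6, S)), -1))) = Add(3, Mul(-1, Mul(Mul(Rational(1, 11), Add(6, S)), -1))) = Add(3, Mul(-1, Mul(Add(Rational(6, 11), Mul(Rational(1, 11), S)), -1))) = Add(3, Mul(-1, Add(Rational(-6, 11), Mul(Rational(-1, 11), S)))) = Add(3, Add(Rational(6, 11), Mul(Rational(1, 11), S))) = Add(Rational(39, 11), Mul(Rational(1, 11), S)))
Pow(Add(Function('E')(m, -7), -22), 2) = Pow(Add(Add(Rational(39, 11), Mul(Rational(1, 11), -7)), -22), 2) = Pow(Add(Add(Rational(39, 11), Rational(-7, 11)), -22), 2) = Pow(Add(Rational(32, 11), -22), 2) = Pow(Rational(-210, 11), 2) = Rational(44100, 121)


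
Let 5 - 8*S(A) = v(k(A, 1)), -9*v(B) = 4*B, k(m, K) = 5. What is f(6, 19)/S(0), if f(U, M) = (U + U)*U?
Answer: 5184/65 ≈ 79.754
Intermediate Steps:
v(B) = -4*B/9
S(A) = 65/72 (S(A) = 5/8 - (-1)*5/18 = 5/8 - ⅛*(-20/9) = 5/8 + 5/18 = 65/72)
f(U, M) = 2*U² (f(U, M) = (2*U)*U = 2*U²)
f(6, 19)/S(0) = (2*6²)/(65/72) = (2*36)*(72/65) = 72*(72/65) = 5184/65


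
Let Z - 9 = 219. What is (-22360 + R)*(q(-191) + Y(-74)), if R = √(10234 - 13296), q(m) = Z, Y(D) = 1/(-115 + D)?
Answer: -963514760/189 + 43091*I*√3062/189 ≈ -5.098e+6 + 12616.0*I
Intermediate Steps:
Z = 228 (Z = 9 + 219 = 228)
q(m) = 228
R = I*√3062 (R = √(-3062) = I*√3062 ≈ 55.335*I)
(-22360 + R)*(q(-191) + Y(-74)) = (-22360 + I*√3062)*(228 + 1/(-115 - 74)) = (-22360 + I*√3062)*(228 + 1/(-189)) = (-22360 + I*√3062)*(228 - 1/189) = (-22360 + I*√3062)*(43091/189) = -963514760/189 + 43091*I*√3062/189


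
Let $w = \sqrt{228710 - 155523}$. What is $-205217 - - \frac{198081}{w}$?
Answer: $-205217 + \frac{198081 \sqrt{73187}}{73187} \approx -2.0448 \cdot 10^{5}$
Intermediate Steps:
$w = \sqrt{73187} \approx 270.53$
$-205217 - - \frac{198081}{w} = -205217 - - \frac{198081}{\sqrt{73187}} = -205217 - - 198081 \frac{\sqrt{73187}}{73187} = -205217 - - \frac{198081 \sqrt{73187}}{73187} = -205217 + \frac{198081 \sqrt{73187}}{73187}$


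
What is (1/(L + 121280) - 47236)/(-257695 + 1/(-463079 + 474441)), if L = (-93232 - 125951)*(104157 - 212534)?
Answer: 12748940908710794710/69551577744689702619 ≈ 0.18330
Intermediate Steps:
L = 23754395991 (L = -219183*(-108377) = 23754395991)
(1/(L + 121280) - 47236)/(-257695 + 1/(-463079 + 474441)) = (1/(23754395991 + 121280) - 47236)/(-257695 + 1/(-463079 + 474441)) = (1/23754517271 - 47236)/(-257695 + 1/11362) = -1122068377812955/(23754517271*(-2927930589/11362)) = -1122068377812955/23754517271*(-11362/2927930589) = 12748940908710794710/69551577744689702619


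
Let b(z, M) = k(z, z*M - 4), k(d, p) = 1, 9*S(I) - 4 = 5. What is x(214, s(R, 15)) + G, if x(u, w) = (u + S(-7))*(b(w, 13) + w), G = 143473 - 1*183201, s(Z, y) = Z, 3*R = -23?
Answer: -123484/3 ≈ -41161.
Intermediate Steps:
R = -23/3 (R = (1/3)*(-23) = -23/3 ≈ -7.6667)
S(I) = 1 (S(I) = 4/9 + (1/9)*5 = 4/9 + 5/9 = 1)
G = -39728 (G = 143473 - 183201 = -39728)
b(z, M) = 1
x(u, w) = (1 + u)*(1 + w) (x(u, w) = (u + 1)*(1 + w) = (1 + u)*(1 + w))
x(214, s(R, 15)) + G = (1 + 214 - 23/3 + 214*(-23/3)) - 39728 = (1 + 214 - 23/3 - 4922/3) - 39728 = -4300/3 - 39728 = -123484/3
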